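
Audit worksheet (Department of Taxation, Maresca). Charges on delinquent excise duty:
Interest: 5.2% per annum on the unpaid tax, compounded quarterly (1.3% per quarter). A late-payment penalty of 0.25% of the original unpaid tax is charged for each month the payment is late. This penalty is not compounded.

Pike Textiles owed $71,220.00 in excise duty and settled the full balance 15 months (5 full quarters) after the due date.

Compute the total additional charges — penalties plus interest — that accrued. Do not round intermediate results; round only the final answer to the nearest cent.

Late-payment penalty = 0.25% × $71,220.00 × 15 mo = $2,670.75
Interest: $71,220.00 × ((1 + 0.013)^5 − 1) = $71,220.00 × 0.0667121… = $4,751.2367…
Penalties + interest = $2,670.7500 + $4,751.2367… = $7,421.99

$7,421.99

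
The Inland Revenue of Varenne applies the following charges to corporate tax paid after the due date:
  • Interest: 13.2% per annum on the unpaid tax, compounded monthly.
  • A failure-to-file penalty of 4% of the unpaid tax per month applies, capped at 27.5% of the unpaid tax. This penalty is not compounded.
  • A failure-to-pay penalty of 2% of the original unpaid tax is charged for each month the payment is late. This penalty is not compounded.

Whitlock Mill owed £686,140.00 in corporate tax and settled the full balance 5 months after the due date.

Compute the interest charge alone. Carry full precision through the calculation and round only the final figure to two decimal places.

£38,577.11

Interest (13.2%/yr ÷ 12 = 1.1%/month): £686,140.00 × ((1 + 0.011)^5 − 1) = £38,577.1123…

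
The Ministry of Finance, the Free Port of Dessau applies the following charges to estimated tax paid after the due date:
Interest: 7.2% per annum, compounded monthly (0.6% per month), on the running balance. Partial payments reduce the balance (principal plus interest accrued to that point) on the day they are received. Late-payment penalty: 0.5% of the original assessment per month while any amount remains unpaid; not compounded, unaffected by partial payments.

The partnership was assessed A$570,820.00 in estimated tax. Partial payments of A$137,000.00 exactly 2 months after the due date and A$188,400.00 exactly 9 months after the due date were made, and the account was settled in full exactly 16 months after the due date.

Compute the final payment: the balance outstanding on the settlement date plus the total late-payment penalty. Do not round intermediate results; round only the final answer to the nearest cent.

Balance at month 2: A$570,820.0000 × (1 + 0.006)^2 = A$577,690.3895…
After A$137,000.00 payment: A$577,690.3895… − A$137,000.00 = A$440,690.3895…
Balance at month 9: A$440,690.3895… × (1 + 0.006)^7 = A$459,535.8995…
After A$188,400.00 payment: A$459,535.8995… − A$188,400.00 = A$271,135.8995…
Balance at month 16: A$271,135.8995… × (1 + 0.006)^7 = A$282,730.6481…
Penalty: 16 × 0.5% × A$570,820.00 = A$45,665.60
Final settlement = outstanding balance + penalty = A$282,730.6481… + A$45,665.60 = A$328,396.25

A$328,396.25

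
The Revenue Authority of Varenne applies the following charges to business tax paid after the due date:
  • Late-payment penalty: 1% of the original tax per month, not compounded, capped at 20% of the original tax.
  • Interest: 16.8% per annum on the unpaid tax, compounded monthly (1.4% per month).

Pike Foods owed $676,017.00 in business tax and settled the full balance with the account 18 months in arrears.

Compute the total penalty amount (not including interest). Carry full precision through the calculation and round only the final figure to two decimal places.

Penalty: 18 × 1% × $676,017.00 = $121,683.06 (below the 20% cap of $135,203.40)

$121,683.06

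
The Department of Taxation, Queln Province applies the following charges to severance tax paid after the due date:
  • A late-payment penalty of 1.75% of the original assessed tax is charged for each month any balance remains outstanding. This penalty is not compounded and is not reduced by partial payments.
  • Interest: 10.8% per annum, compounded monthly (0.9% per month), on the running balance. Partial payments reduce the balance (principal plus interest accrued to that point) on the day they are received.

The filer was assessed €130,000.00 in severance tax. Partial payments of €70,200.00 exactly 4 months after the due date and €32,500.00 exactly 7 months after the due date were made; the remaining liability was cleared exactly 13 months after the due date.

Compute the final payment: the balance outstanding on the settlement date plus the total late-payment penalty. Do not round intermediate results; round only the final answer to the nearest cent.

€65,243.84

Balance at month 4: €130,000.0000 × (1 + 0.009)^4 = €134,743.5599…
After €70,200.00 payment: €134,743.5599… − €70,200.00 = €64,543.5599…
Balance at month 7: €64,543.5599… × (1 + 0.009)^3 = €66,301.9672…
After €32,500.00 payment: €66,301.9672… − €32,500.00 = €33,801.9672…
Balance at month 13: €33,801.9672… × (1 + 0.009)^6 = €35,668.8390…
Penalty: 13 × 1.75% × €130,000.00 = €29,575.00
Final settlement = outstanding balance + penalty = €35,668.8390… + €29,575.00 = €65,243.84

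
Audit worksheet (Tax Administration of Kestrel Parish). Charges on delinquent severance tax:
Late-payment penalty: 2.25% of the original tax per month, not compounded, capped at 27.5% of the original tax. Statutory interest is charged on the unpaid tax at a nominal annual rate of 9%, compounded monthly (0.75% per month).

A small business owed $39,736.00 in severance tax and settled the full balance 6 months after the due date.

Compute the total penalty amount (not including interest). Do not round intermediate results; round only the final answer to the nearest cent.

$5,364.36

Penalty: 6 × 2.25% × $39,736.00 = $5,364.36 (below the 27.5% cap of $10,927.40)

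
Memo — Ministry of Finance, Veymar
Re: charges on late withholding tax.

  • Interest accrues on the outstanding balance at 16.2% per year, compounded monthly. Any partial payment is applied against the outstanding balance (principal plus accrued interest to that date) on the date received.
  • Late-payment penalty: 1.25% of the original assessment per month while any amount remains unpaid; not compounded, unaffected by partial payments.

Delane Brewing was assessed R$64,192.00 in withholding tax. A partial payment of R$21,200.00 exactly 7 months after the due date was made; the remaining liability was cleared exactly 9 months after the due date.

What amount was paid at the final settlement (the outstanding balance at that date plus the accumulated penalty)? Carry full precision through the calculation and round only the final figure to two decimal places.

R$57,871.37

Monthly rate = 16.2% ÷ 12 = 1.35%
Balance at month 7: R$64,192.0000 × (1 + 0.0135)^7 = R$70,509.4258…
After R$21,200.00 payment: R$70,509.4258… − R$21,200.00 = R$49,309.4258…
Balance at month 9: R$49,309.4258… × (1 + 0.0135)^2 = R$50,649.7670…
Penalty: 9 × 1.25% × R$64,192.00 = R$7,221.60
Final settlement = outstanding balance + penalty = R$50,649.7670… + R$7,221.60 = R$57,871.37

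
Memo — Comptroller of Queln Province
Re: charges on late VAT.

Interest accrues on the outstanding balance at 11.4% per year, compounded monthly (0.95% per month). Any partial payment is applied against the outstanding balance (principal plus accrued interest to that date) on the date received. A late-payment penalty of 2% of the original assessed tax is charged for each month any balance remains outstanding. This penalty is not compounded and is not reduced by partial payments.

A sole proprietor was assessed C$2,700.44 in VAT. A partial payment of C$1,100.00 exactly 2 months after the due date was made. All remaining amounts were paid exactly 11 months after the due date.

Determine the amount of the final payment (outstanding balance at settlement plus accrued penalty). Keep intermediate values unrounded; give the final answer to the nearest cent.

Balance at month 2: C$2,700.4400 × (1 + 0.0095)^2 = C$2,751.9921…
After C$1,100.00 payment: C$2,751.9921… − C$1,100.00 = C$1,651.9921…
Balance at month 11: C$1,651.9921… × (1 + 0.0095)^9 = C$1,798.7254…
Penalty: 11 × 2% × C$2,700.44 = C$594.10…
Final settlement = outstanding balance + penalty = C$1,798.7254… + C$594.10… = C$2,392.82

C$2,392.82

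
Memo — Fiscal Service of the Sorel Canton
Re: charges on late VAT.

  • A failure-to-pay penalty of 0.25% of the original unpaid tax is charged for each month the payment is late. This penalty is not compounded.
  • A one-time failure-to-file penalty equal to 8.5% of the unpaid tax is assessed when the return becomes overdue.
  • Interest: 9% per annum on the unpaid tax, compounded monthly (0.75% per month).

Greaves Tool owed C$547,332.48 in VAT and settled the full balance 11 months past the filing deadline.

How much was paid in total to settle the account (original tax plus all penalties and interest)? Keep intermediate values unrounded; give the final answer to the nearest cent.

C$655,794.30

Failure-to-file penalty: 8.5% × C$547,332.48 = C$46,523.26…
Failure-to-pay penalty = 0.25% × C$547,332.48 × 11 mo = C$15,051.64…
Interest: C$547,332.48 × ((1 + 0.0075)^11 − 1) = C$547,332.48 × 0.0856644… = C$46,886.9165…
Total = C$547,332.48 + C$61,574.9040 + C$46,886.9165… = C$655,794.30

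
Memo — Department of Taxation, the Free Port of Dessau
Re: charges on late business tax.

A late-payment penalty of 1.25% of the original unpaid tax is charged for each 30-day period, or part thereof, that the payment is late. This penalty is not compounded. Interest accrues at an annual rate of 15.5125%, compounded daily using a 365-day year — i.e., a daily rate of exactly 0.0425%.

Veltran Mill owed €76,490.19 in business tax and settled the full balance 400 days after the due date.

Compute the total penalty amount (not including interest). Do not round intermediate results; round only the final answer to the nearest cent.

Penalty periods: ⌈400/30⌉ = 14; penalty = 14 × 1.25% × €76,490.19 = €13,385.78…

€13,385.78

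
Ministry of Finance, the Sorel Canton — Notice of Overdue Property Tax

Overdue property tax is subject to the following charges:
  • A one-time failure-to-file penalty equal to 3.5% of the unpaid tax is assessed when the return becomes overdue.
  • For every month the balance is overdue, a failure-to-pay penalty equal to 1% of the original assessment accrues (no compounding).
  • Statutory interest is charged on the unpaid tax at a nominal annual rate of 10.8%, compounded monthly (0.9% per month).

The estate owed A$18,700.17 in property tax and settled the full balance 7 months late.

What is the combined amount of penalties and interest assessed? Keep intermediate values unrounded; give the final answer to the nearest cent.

A$3,173.92

Failure-to-file penalty: 3.5% × A$18,700.17 = A$654.51…
Failure-to-pay penalty = 1% × A$18,700.17 × 7 mo = A$1,309.01…
Interest: A$18,700.17 × ((1 + 0.009)^7 − 1) = A$18,700.17 × 0.0647267… = A$1,210.4012…
Penalties + interest = A$1,963.5179… + A$1,210.4012… = A$3,173.92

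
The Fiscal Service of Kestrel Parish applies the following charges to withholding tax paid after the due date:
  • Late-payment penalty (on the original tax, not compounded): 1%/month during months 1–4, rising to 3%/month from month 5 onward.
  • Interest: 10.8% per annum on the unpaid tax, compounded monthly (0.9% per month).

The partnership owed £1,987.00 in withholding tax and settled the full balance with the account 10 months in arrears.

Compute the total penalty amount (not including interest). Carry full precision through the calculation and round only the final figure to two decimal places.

£437.14

Penalty, months 1–4: 4 × 1% × £1,987.00 = £79.48
Penalty, months 5–10: 6 × 3% × £1,987.00 = £357.66
Total penalty = £79.48 + £357.66 = £437.14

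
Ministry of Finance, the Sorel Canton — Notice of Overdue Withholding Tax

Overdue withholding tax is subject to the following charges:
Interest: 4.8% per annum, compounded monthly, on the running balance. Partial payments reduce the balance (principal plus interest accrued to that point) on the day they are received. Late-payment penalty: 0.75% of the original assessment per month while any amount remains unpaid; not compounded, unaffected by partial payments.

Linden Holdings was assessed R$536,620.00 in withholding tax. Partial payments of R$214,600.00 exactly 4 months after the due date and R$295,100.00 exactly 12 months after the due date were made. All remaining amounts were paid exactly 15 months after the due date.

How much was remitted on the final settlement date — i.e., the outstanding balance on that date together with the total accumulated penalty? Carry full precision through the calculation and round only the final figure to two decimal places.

Monthly rate = 4.8% ÷ 12 = 0.4%
Balance at month 4: R$536,620.0000 × (1 + 0.004)^4 = R$545,257.5730…
After R$214,600.00 payment: R$545,257.5730… − R$214,600.00 = R$330,657.5730…
Balance at month 12: R$330,657.5730… × (1 + 0.004)^8 = R$341,387.9410…
After R$295,100.00 payment: R$341,387.9410… − R$295,100.00 = R$46,287.9410…
Balance at month 15: R$46,287.9410… × (1 + 0.004)^3 = R$46,845.6211…
Penalty: 15 × 0.75% × R$536,620.00 = R$60,369.75
Final settlement = outstanding balance + penalty = R$46,845.6211… + R$60,369.75 = R$107,215.37

R$107,215.37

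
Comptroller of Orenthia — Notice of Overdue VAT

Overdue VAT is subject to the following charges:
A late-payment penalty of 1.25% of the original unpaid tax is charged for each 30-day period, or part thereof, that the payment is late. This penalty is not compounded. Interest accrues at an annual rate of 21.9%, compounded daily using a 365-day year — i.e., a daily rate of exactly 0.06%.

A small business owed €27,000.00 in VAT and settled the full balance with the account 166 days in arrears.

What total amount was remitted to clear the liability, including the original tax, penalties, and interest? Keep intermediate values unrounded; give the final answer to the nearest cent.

Penalty periods: ⌈166/30⌉ = 6; penalty = 6 × 1.25% × €27,000.00 = €2,025.00
Interest: €27,000.00 × ((1 + 0.0006)^166 − 1) = €27,000.00 × 0.10469594… = €2,826.7904…
Total = €27,000.00 + €2,025.0000 + €2,826.7904… = €31,851.79

€31,851.79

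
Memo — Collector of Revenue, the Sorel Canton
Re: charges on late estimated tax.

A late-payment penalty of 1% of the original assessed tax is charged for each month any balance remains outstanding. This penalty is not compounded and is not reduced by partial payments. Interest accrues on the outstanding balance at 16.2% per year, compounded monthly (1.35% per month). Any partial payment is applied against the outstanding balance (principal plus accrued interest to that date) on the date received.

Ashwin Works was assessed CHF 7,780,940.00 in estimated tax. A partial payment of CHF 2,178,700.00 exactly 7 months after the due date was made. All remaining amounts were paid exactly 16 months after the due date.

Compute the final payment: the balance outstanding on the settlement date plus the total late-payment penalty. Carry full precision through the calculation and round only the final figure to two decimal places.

CHF 8,429,783.23

Balance at month 7: CHF 7,780,940.0000 × (1 + 0.0135)^7 = CHF 8,546,697.5928…
After CHF 2,178,700.00 payment: CHF 8,546,697.5928… − CHF 2,178,700.00 = CHF 6,367,997.5928…
Balance at month 16: CHF 6,367,997.5928… × (1 + 0.0135)^9 = CHF 7,184,832.8299…
Penalty: 16 × 1% × CHF 7,780,940.00 = CHF 1,244,950.40
Final settlement = outstanding balance + penalty = CHF 7,184,832.8299… + CHF 1,244,950.40 = CHF 8,429,783.23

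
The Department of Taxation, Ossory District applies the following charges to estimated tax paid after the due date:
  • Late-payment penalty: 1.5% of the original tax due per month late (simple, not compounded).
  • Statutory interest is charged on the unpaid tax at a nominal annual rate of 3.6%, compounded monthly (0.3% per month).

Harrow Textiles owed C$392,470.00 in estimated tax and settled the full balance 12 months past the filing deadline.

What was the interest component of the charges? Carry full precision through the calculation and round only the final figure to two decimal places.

C$14,364.39

Interest: C$392,470.00 × ((1 + 0.003)^12 − 1) = C$392,470.00 × 0.0366000… = C$14,364.3943…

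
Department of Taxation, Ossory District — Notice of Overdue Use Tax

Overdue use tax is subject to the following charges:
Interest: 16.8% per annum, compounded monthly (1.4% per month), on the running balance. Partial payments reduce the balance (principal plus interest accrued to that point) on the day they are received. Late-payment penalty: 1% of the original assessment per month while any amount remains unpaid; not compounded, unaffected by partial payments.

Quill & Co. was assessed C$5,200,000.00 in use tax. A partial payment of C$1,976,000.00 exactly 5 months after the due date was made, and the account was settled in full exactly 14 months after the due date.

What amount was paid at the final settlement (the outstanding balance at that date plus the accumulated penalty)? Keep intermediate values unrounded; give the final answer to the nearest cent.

C$4,805,962.91

Balance at month 5: C$5,200,000.0000 × (1 + 0.014)^5 = C$5,574,335.6896…
After C$1,976,000.00 payment: C$5,574,335.6896… − C$1,976,000.00 = C$3,598,335.6896…
Balance at month 14: C$3,598,335.6896… × (1 + 0.014)^9 = C$4,077,962.9087…
Penalty: 14 × 1% × C$5,200,000.00 = C$728,000.00
Final settlement = outstanding balance + penalty = C$4,077,962.9087… + C$728,000.00 = C$4,805,962.91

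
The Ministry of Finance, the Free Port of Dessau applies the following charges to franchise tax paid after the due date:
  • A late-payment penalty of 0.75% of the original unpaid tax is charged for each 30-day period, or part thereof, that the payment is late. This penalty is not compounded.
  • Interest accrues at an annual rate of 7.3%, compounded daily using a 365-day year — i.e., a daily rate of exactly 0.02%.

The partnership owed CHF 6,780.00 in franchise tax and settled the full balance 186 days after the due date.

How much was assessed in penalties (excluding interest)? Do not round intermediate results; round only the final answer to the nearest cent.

CHF 355.95

Penalty periods: ⌈186/30⌉ = 7; penalty = 7 × 0.75% × CHF 6,780.00 = CHF 355.95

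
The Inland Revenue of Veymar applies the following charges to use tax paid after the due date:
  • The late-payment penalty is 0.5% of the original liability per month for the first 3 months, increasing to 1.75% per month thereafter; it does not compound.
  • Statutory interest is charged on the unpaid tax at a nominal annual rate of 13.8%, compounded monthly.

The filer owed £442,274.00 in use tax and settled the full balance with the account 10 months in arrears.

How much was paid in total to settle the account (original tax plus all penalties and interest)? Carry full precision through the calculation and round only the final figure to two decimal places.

Penalty, months 1–3: 3 × 0.5% × £442,274.00 = £6,634.11
Penalty, months 4–10: 7 × 1.75% × £442,274.00 = £54,178.57…
Interest (13.8%/yr ÷ 12 = 1.15%/month): £442,274.00 × ((1 + 0.0115)^10 − 1) = £53,575.9574…
Total = £442,274.00 + £60,812.6750 + £53,575.9574… = £556,662.63

£556,662.63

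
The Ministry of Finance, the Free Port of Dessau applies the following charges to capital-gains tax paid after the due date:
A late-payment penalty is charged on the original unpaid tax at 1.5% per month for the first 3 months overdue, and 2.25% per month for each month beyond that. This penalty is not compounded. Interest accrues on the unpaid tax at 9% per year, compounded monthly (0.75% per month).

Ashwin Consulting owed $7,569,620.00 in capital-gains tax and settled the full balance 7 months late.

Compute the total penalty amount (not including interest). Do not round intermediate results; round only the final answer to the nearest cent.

$1,021,898.70

Penalty, months 1–3: 3 × 1.5% × $7,569,620.00 = $340,632.90
Penalty, months 4–7: 4 × 2.25% × $7,569,620.00 = $681,265.80
Total penalty = $340,632.90 + $681,265.80 = $1,021,898.70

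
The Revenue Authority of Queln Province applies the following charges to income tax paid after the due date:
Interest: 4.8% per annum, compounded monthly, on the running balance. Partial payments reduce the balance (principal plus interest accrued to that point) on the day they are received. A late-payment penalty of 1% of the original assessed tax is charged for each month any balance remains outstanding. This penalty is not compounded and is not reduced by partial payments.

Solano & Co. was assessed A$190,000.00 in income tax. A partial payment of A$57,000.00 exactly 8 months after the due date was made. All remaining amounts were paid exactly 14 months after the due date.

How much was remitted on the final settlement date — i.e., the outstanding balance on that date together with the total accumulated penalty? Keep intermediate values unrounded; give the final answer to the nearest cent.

A$169,139.36

Monthly rate = 4.8% ÷ 12 = 0.4%
Balance at month 8: A$190,000.0000 × (1 + 0.004)^8 = A$196,165.8044…
After A$57,000.00 payment: A$196,165.8044… − A$57,000.00 = A$139,165.8044…
Balance at month 14: A$139,165.8044… × (1 + 0.004)^6 = A$142,539.3621…
Penalty: 14 × 1% × A$190,000.00 = A$26,600.00
Final settlement = outstanding balance + penalty = A$142,539.3621… + A$26,600.00 = A$169,139.36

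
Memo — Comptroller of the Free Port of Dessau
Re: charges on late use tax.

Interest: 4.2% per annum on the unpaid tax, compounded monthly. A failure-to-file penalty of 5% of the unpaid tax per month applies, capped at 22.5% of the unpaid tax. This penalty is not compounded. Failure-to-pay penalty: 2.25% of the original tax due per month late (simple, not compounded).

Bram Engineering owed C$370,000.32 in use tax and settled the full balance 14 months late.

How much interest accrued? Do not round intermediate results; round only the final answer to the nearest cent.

Interest (4.2%/yr ÷ 12 = 0.35%/month): C$370,000.32 × ((1 + 0.0035)^14 − 1) = C$18,548.3039…

C$18,548.30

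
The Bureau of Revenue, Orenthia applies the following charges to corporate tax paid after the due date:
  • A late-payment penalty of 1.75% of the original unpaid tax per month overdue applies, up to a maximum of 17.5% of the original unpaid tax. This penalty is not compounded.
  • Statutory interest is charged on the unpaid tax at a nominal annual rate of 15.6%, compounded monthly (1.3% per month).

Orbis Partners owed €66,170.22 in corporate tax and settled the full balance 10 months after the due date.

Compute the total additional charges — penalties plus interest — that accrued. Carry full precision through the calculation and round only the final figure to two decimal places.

€20,702.99

Penalty (uncapped): 10 × 1.75% × €66,170.22 = €11,579.79…; cap = 17.5% × €66,170.22 = €11,579.79… → penalty = €11,579.79…
Interest: €66,170.22 × ((1 + 0.013)^10 − 1) = €66,170.22 × 0.1378747… = €9,123.2014…
Penalties + interest = €11,579.7885 + €9,123.2014… = €20,702.99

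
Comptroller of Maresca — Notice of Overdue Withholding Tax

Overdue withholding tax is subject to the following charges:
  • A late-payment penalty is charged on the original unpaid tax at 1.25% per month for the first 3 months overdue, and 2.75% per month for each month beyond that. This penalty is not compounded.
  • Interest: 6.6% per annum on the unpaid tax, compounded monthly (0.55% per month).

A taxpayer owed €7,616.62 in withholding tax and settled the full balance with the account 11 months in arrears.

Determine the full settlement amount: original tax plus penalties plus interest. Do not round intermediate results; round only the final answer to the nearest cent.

€10,051.59

Penalty, months 1–3: 3 × 1.25% × €7,616.62 = €285.62…
Penalty, months 4–11: 8 × 2.75% × €7,616.62 = €1,675.66…
Interest: €7,616.62 × ((1 + 0.0055)^11 − 1) = €7,616.62 × 0.0621915… = €473.6891…
Total = €7,616.62 + €1,961.2797… + €473.6891… = €10,051.59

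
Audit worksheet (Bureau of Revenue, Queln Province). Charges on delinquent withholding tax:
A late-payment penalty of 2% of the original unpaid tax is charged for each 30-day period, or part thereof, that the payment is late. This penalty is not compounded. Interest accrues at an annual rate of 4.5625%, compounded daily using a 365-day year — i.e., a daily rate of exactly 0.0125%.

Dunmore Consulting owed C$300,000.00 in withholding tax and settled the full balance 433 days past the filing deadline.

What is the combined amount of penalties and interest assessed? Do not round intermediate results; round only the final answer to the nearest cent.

Penalty periods: ⌈433/30⌉ = 15; penalty = 15 × 2% × C$300,000.00 = C$90,000.00
Interest: C$300,000.00 × ((1 + 0.000125)^433 − 1) = C$300,000.00 × 0.05561298… = C$16,683.8926…
Penalties + interest = C$90,000.0000 + C$16,683.8926… = C$106,683.89

C$106,683.89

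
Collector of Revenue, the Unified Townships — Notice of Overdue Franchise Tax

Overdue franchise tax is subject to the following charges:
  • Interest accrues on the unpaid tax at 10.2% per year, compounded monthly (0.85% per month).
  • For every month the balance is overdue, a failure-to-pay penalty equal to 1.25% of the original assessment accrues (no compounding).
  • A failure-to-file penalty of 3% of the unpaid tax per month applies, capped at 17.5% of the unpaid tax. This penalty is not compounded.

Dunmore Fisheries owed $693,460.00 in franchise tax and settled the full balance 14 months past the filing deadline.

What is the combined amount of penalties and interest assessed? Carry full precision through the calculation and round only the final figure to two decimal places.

Failure-to-file: 14 × 3% × $693,460.00 = $291,253.20, capped at 17.5% × $693,460.00 = $121,355.50
Failure-to-pay penalty: 14 × 1.25% × $693,460.00 = $121,355.50
Interest: $693,460.00 × ((1 + 0.0085)^14 − 1) = $693,460.00 × 0.1258036… = $87,239.7691…
Penalties + interest = $242,711.0000 + $87,239.7691… = $329,950.77

$329,950.77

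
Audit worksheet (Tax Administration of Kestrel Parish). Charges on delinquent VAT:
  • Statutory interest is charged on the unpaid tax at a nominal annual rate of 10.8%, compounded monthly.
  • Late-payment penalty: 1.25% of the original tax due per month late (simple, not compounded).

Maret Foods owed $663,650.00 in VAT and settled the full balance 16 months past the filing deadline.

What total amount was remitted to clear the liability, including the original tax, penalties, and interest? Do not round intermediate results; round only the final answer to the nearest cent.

Late-payment penalty = 1.25% × $663,650.00 × 16 mo = $132,730.00
Interest (10.8%/yr ÷ 12 = 0.9%/month): $663,650.00 × ((1 + 0.009)^16 − 1) = $102,295.3052…
Total = $663,650.00 + $132,730.0000 + $102,295.3052… = $898,675.31

$898,675.31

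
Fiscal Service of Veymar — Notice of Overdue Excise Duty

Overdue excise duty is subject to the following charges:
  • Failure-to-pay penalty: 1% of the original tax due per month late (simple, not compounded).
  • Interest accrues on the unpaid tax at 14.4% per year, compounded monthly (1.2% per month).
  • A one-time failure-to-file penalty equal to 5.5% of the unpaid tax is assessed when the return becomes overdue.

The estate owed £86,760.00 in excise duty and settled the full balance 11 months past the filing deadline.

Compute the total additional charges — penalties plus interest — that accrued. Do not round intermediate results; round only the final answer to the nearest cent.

Failure-to-file penalty: 5.5% × £86,760.00 = £4,771.80
Failure-to-pay penalty = 1% × £86,760.00 × 11 mo = £9,543.60
Interest: £86,760.00 × ((1 + 0.012)^11 − 1) = £86,760.00 × 0.1402121… = £12,164.8000…
Penalties + interest = £14,315.4000 + £12,164.8000… = £26,480.20

£26,480.20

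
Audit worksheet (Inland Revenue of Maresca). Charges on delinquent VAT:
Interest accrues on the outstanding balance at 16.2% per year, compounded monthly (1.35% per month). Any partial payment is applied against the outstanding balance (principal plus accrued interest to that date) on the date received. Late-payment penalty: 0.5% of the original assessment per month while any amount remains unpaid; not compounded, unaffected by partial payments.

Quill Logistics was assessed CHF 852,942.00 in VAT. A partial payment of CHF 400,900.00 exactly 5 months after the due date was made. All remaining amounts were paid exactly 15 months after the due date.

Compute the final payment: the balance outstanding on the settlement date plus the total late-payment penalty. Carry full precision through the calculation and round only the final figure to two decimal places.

CHF 648,519.62

Balance at month 5: CHF 852,942.0000 × (1 + 0.0135)^5 = CHF 912,091.1994…
After CHF 400,900.00 payment: CHF 912,091.1994… − CHF 400,900.00 = CHF 511,191.1994…
Balance at month 15: CHF 511,191.1994… × (1 + 0.0135)^10 = CHF 584,548.9689…
Penalty: 15 × 0.5% × CHF 852,942.00 = CHF 63,970.65
Final settlement = outstanding balance + penalty = CHF 584,548.9689… + CHF 63,970.65 = CHF 648,519.62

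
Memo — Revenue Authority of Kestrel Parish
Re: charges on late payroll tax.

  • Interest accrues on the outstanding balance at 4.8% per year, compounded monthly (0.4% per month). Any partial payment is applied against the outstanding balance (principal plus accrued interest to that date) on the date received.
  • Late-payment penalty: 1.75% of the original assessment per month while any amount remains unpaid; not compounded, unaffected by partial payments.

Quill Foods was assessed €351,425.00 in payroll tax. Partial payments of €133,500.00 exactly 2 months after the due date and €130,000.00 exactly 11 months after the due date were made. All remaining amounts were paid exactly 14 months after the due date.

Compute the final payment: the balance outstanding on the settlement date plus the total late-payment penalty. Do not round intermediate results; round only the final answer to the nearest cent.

€186,106.76

Balance at month 2: €351,425.0000 × (1 + 0.004)^2 = €354,242.0228
After €133,500.00 payment: €354,242.0228 − €133,500.00 = €220,742.0228
Balance at month 11: €220,742.0228 × (1 + 0.004)^9 = €228,817.0769…
After €130,000.00 payment: €228,817.0769… − €130,000.00 = €98,817.0769…
Balance at month 14: €98,817.0769… × (1 + 0.004)^3 = €100,007.6314…
Penalty: 14 × 1.75% × €351,425.00 = €86,099.13…
Final settlement = outstanding balance + penalty = €100,007.6314… + €86,099.13… = €186,106.76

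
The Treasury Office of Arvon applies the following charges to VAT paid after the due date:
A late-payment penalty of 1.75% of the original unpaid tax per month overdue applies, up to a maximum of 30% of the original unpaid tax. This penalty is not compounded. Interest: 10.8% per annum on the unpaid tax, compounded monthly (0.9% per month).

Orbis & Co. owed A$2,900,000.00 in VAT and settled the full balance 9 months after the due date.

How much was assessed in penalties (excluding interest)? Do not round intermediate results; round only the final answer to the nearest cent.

A$456,750.00

Penalty: 9 × 1.75% × A$2,900,000.00 = A$456,750.00 (below the 30% cap of A$870,000.00)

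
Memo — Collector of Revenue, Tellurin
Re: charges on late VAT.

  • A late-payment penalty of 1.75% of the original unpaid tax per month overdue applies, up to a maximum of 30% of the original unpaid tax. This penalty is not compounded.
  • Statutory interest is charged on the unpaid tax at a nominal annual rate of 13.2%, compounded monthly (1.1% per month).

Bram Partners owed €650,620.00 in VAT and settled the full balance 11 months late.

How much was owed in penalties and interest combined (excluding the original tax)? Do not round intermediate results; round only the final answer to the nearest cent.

Penalty: 11 × 1.75% × €650,620.00 = €125,244.35 (below the 30% cap of €195,186.00)
Interest: €650,620.00 × ((1 + 0.011)^11 − 1) = €650,620.00 × 0.1278795… = €83,200.9744…
Penalties + interest = €125,244.3500 + €83,200.9744… = €208,445.32

€208,445.32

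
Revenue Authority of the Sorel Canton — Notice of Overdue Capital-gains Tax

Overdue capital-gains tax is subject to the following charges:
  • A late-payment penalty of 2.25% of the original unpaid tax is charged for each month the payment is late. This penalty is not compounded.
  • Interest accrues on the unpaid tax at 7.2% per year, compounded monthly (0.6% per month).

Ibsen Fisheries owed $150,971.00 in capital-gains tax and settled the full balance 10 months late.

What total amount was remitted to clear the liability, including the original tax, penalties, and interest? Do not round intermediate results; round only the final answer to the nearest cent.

$194,246.26

Late-payment penalty = 2.25% × $150,971.00 × 10 mo = $33,968.48…
Interest: $150,971.00 × ((1 + 0.006)^10 − 1) = $150,971.00 × 0.0616462… = $9,306.7876…
Total = $150,971.00 + $33,968.4750 + $9,306.7876… = $194,246.26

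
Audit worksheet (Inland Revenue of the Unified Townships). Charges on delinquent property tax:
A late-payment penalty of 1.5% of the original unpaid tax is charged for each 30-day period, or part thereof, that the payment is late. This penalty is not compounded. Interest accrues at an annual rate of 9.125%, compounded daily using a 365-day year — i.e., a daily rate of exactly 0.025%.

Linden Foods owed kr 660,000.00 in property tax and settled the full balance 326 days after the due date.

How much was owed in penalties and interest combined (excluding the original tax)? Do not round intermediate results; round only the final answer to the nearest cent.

Penalty periods: ⌈326/30⌉ = 11; penalty = 11 × 1.5% × kr 660,000.00 = kr 108,900.00
Interest: kr 660,000.00 × ((1 + 0.00025)^326 − 1) = kr 660,000.00 × 0.08490217… = kr 56,035.4302…
Penalties + interest = kr 108,900.0000 + kr 56,035.4302… = kr 164,935.43

kr 164,935.43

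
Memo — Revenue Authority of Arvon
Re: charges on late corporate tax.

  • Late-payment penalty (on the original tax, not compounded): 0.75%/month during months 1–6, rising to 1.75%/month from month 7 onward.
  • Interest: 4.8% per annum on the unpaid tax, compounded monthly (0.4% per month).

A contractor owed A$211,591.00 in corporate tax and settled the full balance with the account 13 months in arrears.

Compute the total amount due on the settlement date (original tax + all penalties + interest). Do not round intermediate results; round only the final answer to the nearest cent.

A$258,303.20

Penalty, months 1–6: 6 × 0.75% × A$211,591.00 = A$9,521.60…
Penalty, months 7–13: 7 × 1.75% × A$211,591.00 = A$25,919.90…
Interest: A$211,591.00 × ((1 + 0.004)^13 − 1) = A$211,591.00 × 0.0532665… = A$11,270.7095…
Total = A$211,591.00 + A$35,441.4925 + A$11,270.7095… = A$258,303.20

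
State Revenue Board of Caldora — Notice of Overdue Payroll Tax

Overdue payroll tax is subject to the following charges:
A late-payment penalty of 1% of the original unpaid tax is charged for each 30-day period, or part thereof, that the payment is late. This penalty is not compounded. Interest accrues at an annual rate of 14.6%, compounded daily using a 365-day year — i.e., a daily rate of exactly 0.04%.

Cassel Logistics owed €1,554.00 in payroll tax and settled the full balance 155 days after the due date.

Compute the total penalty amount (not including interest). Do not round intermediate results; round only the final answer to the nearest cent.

Penalty periods: ⌈155/30⌉ = 6; penalty = 6 × 1% × €1,554.00 = €93.24

€93.24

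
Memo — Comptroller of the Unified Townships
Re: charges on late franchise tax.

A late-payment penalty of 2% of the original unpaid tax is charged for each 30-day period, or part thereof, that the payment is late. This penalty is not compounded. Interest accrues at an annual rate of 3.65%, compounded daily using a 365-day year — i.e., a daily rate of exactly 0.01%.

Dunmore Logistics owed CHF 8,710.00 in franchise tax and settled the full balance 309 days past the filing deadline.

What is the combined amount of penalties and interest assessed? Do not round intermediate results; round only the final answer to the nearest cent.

CHF 2,189.53

Penalty periods: ⌈309/30⌉ = 11; penalty = 11 × 2% × CHF 8,710.00 = CHF 1,916.20
Interest: CHF 8,710.00 × ((1 + 0.0001)^309 − 1) = CHF 8,710.00 × 0.03138077… = CHF 273.3265…
Penalties + interest = CHF 1,916.2000 + CHF 273.3265… = CHF 2,189.53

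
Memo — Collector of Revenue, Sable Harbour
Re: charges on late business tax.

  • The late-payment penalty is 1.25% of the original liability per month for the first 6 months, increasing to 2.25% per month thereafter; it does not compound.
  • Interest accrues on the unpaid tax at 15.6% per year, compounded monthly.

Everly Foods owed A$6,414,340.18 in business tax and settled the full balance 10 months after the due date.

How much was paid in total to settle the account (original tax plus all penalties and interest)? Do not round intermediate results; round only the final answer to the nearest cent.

A$8,357,081.75

Penalty, months 1–6: 6 × 1.25% × A$6,414,340.18 = A$481,075.51…
Penalty, months 7–10: 4 × 2.25% × A$6,414,340.18 = A$577,290.62…
Interest (15.6%/yr ÷ 12 = 1.3%/month): A$6,414,340.18 × ((1 + 0.013)^10 − 1) = A$884,375.4358…
Total = A$6,414,340.18 + A$1,058,366.1297 + A$884,375.4358… = A$8,357,081.75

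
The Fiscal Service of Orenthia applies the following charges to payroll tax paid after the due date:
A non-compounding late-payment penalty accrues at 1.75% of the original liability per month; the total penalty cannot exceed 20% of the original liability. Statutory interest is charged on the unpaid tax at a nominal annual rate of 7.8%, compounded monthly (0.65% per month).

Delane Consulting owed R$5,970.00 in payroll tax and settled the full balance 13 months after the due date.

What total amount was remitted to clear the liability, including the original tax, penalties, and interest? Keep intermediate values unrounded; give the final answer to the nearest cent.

R$7,688.62

Penalty (uncapped): 13 × 1.75% × R$5,970.00 = R$1,358.18…; cap = 20% × R$5,970.00 = R$1,194.00 → penalty = R$1,194.00
Interest: R$5,970.00 × ((1 + 0.0065)^13 − 1) = R$5,970.00 × 0.0878753… = R$524.6157…
Total = R$5,970.00 + R$1,194.0000 + R$524.6157… = R$7,688.62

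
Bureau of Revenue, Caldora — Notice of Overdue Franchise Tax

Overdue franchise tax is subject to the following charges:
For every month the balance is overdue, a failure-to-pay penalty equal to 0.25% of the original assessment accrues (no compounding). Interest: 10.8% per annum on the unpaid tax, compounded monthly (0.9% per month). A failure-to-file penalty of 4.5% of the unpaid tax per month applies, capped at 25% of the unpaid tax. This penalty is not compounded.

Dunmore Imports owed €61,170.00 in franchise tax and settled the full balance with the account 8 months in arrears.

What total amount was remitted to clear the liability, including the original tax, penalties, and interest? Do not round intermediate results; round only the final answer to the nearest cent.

Failure-to-file: 8 × 4.5% × €61,170.00 = €22,021.20, capped at 25% × €61,170.00 = €15,292.50
Failure-to-pay penalty: 8 × 0.25% × €61,170.00 = €1,223.40
Interest: €61,170.00 × ((1 + 0.009)^8 − 1) = €61,170.00 × 0.0743093… = €4,545.4991…
Total = €61,170.00 + €16,515.9000 + €4,545.4991… = €82,231.40

€82,231.40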